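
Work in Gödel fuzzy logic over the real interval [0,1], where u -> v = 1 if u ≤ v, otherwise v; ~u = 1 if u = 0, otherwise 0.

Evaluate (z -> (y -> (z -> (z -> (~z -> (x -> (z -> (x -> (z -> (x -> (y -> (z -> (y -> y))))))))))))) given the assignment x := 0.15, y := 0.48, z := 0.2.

1.00

~z: Gödel ¬ of 0.2 = 0 (operand ≠ 0)
(y -> y): 0.48 ≤ 0.48, so result = 1
(z -> (y -> y)): 0.2 ≤ 1, so result = 1
(y -> (z -> (y -> y))): 0.48 ≤ 1, so result = 1
(x -> (y -> (z -> (y -> y)))): 0.15 ≤ 1, so result = 1
(z -> (x -> (y -> (z -> (y -> y))))): 0.2 ≤ 1, so result = 1
(x -> (z -> (x -> (y -> (z -> (y -> y)))))): 0.15 ≤ 1, so result = 1
(z -> (x -> (z -> (x -> (y -> (z -> (y -> y))))))): 0.2 ≤ 1, so result = 1
(x -> (z -> (x -> (z -> (x -> (y -> (z -> (y -> y)))))))): 0.15 ≤ 1, so result = 1
(~z -> (x -> (z -> (x -> (z -> (x -> (y -> (z -> (y -> y))))))))): 0 ≤ 1, so result = 1
(z -> (~z -> (x -> (z -> (x -> (z -> (x -> (y -> (z -> (y -> y)))))))))): 0.2 ≤ 1, so result = 1
(z -> (z -> (~z -> (x -> (z -> (x -> (z -> (x -> (y -> (z -> (y -> y))))))))))): 0.2 ≤ 1, so result = 1
(y -> (z -> (z -> (~z -> (x -> (z -> (x -> (z -> (x -> (y -> (z -> (y -> y)))))))))))): 0.48 ≤ 1, so result = 1
(z -> (y -> (z -> (z -> (~z -> (x -> (z -> (x -> (z -> (x -> (y -> (z -> (y -> y))))))))))))): 0.2 ≤ 1, so result = 1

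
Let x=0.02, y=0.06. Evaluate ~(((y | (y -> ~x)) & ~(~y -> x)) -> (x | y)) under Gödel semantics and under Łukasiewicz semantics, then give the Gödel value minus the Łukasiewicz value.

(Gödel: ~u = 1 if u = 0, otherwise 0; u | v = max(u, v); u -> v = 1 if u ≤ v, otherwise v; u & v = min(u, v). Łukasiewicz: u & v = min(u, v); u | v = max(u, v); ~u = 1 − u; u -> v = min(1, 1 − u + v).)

Gödel evaluation:
  ~x: Gödel ¬ of 0.02 = 0 (operand ≠ 0)
  (y -> ~x): 0.06 > 0, so result = 0
  (y | (y -> ~x)) = max(0.06, 0) = 0.06
  ~y: Gödel ¬ of 0.06 = 0 (operand ≠ 0)
  (~y -> x): 0 ≤ 0.02, so result = 1
  ~(~y -> x): Gödel ¬ of 1 = 0 (operand ≠ 0)
  ((y | (y -> ~x)) & ~(~y -> x)) = min(0.06, 0) = 0
  (x | y) = max(0.02, 0.06) = 0.06
  (((y | (y -> ~x)) & ~(~y -> x)) -> (x | y)): 0 ≤ 0.06, so result = 1
  ~(((y | (y -> ~x)) & ~(~y -> x)) -> (x | y)): Gödel ¬ of 1 = 0 (operand ≠ 0)
  Gödel value = 0
Łukasiewicz evaluation:
  ~x: Łukasiewicz ¬ gives 1 − 0.02 = 0.98
  (y -> ~x): min(1, 1 − 0.06 + 0.98) = 1
  (y | (y -> ~x)) = max(0.06, 1) = 1
  ~y: Łukasiewicz ¬ gives 1 − 0.06 = 0.94
  (~y -> x): min(1, 1 − 0.94 + 0.02) = 0.08
  ~(~y -> x): Łukasiewicz ¬ gives 1 − 0.08 = 0.92
  ((y | (y -> ~x)) & ~(~y -> x)) = min(1, 0.92) = 0.92
  (x | y) = max(0.02, 0.06) = 0.06
  (((y | (y -> ~x)) & ~(~y -> x)) -> (x | y)): min(1, 1 − 0.92 + 0.06) = 0.14
  ~(((y | (y -> ~x)) & ~(~y -> x)) -> (x | y)): Łukasiewicz ¬ gives 1 − 0.14 = 0.86
  Łukasiewicz value = 0.86
Difference: 0 − 0.86 = -0.86

-0.86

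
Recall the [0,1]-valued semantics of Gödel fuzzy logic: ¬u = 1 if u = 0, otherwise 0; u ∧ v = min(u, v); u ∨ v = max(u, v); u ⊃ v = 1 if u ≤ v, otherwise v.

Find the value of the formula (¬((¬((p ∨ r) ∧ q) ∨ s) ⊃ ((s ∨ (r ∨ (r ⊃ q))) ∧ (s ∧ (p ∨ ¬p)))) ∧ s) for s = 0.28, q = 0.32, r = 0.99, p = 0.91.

0.00

(p ∨ r) = max(0.91, 0.99) = 0.99
((p ∨ r) ∧ q) = min(0.99, 0.32) = 0.32
¬((p ∨ r) ∧ q): Gödel ¬ of 0.32 = 0 (operand ≠ 0)
(¬((p ∨ r) ∧ q) ∨ s) = max(0, 0.28) = 0.28
(r ⊃ q): 0.99 > 0.32, so result = 0.32
(r ∨ (r ⊃ q)) = max(0.99, 0.32) = 0.99
(s ∨ (r ∨ (r ⊃ q))) = max(0.28, 0.99) = 0.99
¬p: Gödel ¬ of 0.91 = 0 (operand ≠ 0)
(p ∨ ¬p) = max(0.91, 0) = 0.91
(s ∧ (p ∨ ¬p)) = min(0.28, 0.91) = 0.28
((s ∨ (r ∨ (r ⊃ q))) ∧ (s ∧ (p ∨ ¬p))) = min(0.99, 0.28) = 0.28
((¬((p ∨ r) ∧ q) ∨ s) ⊃ ((s ∨ (r ∨ (r ⊃ q))) ∧ (s ∧ (p ∨ ¬p)))): 0.28 ≤ 0.28, so result = 1
¬((¬((p ∨ r) ∧ q) ∨ s) ⊃ ((s ∨ (r ∨ (r ⊃ q))) ∧ (s ∧ (p ∨ ¬p)))): Gödel ¬ of 1 = 0 (operand ≠ 0)
(¬((¬((p ∨ r) ∧ q) ∨ s) ⊃ ((s ∨ (r ∨ (r ⊃ q))) ∧ (s ∧ (p ∨ ¬p)))) ∧ s) = min(0, 0.28) = 0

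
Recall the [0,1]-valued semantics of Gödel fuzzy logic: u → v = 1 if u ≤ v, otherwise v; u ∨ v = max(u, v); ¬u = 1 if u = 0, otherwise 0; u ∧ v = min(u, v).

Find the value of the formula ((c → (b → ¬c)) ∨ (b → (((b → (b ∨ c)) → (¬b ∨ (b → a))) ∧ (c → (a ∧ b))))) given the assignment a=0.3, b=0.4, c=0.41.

0.30

¬c: Gödel ¬ of 0.41 = 0 (operand ≠ 0)
(b → ¬c): 0.4 > 0, so result = 0
(c → (b → ¬c)): 0.41 > 0, so result = 0
(b ∨ c) = max(0.4, 0.41) = 0.41
(b → (b ∨ c)): 0.4 ≤ 0.41, so result = 1
¬b: Gödel ¬ of 0.4 = 0 (operand ≠ 0)
(b → a): 0.4 > 0.3, so result = 0.3
(¬b ∨ (b → a)) = max(0, 0.3) = 0.3
((b → (b ∨ c)) → (¬b ∨ (b → a))): 1 > 0.3, so result = 0.3
(a ∧ b) = min(0.3, 0.4) = 0.3
(c → (a ∧ b)): 0.41 > 0.3, so result = 0.3
(((b → (b ∨ c)) → (¬b ∨ (b → a))) ∧ (c → (a ∧ b))) = min(0.3, 0.3) = 0.3
(b → (((b → (b ∨ c)) → (¬b ∨ (b → a))) ∧ (c → (a ∧ b)))): 0.4 > 0.3, so result = 0.3
((c → (b → ¬c)) ∨ (b → (((b → (b ∨ c)) → (¬b ∨ (b → a))) ∧ (c → (a ∧ b))))) = max(0, 0.3) = 0.3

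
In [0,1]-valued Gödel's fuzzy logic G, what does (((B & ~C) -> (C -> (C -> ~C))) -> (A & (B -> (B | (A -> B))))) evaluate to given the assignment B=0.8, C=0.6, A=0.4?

~C: Gödel ¬ of 0.6 = 0 (operand ≠ 0)
(B & ~C) = min(0.8, 0) = 0
~C: Gödel ¬ of 0.6 = 0 (operand ≠ 0)
(C -> ~C): 0.6 > 0, so result = 0
(C -> (C -> ~C)): 0.6 > 0, so result = 0
((B & ~C) -> (C -> (C -> ~C))): 0 ≤ 0, so result = 1
(A -> B): 0.4 ≤ 0.8, so result = 1
(B | (A -> B)) = max(0.8, 1) = 1
(B -> (B | (A -> B))): 0.8 ≤ 1, so result = 1
(A & (B -> (B | (A -> B)))) = min(0.4, 1) = 0.4
(((B & ~C) -> (C -> (C -> ~C))) -> (A & (B -> (B | (A -> B))))): 1 > 0.4, so result = 0.4

0.40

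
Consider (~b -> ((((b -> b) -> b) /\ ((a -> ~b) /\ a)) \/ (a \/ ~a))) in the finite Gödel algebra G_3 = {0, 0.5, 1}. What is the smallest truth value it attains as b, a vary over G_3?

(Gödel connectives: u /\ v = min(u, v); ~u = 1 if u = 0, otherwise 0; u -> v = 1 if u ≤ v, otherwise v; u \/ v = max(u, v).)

0.50

The minimum is attained at b = 0, a = 0.5:
  ~b: Gödel ¬ of 0 = 1 (operand is 0)
  (b -> b): 0 ≤ 0, so result = 1
  ((b -> b) -> b): 1 > 0, so result = 0
  ~b: Gödel ¬ of 0 = 1 (operand is 0)
  (a -> ~b): 0.5 ≤ 1, so result = 1
  ((a -> ~b) /\ a) = min(1, 0.5) = 0.5
  (((b -> b) -> b) /\ ((a -> ~b) /\ a)) = min(0, 0.5) = 0
  ~a: Gödel ¬ of 0.5 = 0 (operand ≠ 0)
  (a \/ ~a) = max(0.5, 0) = 0.5
  ((((b -> b) -> b) /\ ((a -> ~b) /\ a)) \/ (a \/ ~a)) = max(0, 0.5) = 0.5
  (~b -> ((((b -> b) -> b) /\ ((a -> ~b) /\ a)) \/ (a \/ ~a))): 1 > 0.5, so result = 0.5
Checking all 9 assignments confirms none give a value below 0.50.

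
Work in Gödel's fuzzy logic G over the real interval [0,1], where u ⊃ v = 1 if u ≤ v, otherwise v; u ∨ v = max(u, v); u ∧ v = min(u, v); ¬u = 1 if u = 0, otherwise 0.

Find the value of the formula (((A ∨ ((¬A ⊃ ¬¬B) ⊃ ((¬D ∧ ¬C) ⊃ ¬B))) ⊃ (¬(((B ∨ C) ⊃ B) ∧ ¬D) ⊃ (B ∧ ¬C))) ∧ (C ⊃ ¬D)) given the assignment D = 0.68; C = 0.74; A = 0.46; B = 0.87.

¬A: Gödel ¬ of 0.46 = 0 (operand ≠ 0)
¬B: Gödel ¬ of 0.87 = 0 (operand ≠ 0)
¬¬B: Gödel ¬ of 0 = 1 (operand is 0)
(¬A ⊃ ¬¬B): 0 ≤ 1, so result = 1
¬D: Gödel ¬ of 0.68 = 0 (operand ≠ 0)
¬C: Gödel ¬ of 0.74 = 0 (operand ≠ 0)
(¬D ∧ ¬C) = min(0, 0) = 0
¬B: Gödel ¬ of 0.87 = 0 (operand ≠ 0)
((¬D ∧ ¬C) ⊃ ¬B): 0 ≤ 0, so result = 1
((¬A ⊃ ¬¬B) ⊃ ((¬D ∧ ¬C) ⊃ ¬B)): 1 ≤ 1, so result = 1
(A ∨ ((¬A ⊃ ¬¬B) ⊃ ((¬D ∧ ¬C) ⊃ ¬B))) = max(0.46, 1) = 1
(B ∨ C) = max(0.87, 0.74) = 0.87
((B ∨ C) ⊃ B): 0.87 ≤ 0.87, so result = 1
¬D: Gödel ¬ of 0.68 = 0 (operand ≠ 0)
(((B ∨ C) ⊃ B) ∧ ¬D) = min(1, 0) = 0
¬(((B ∨ C) ⊃ B) ∧ ¬D): Gödel ¬ of 0 = 1 (operand is 0)
¬C: Gödel ¬ of 0.74 = 0 (operand ≠ 0)
(B ∧ ¬C) = min(0.87, 0) = 0
(¬(((B ∨ C) ⊃ B) ∧ ¬D) ⊃ (B ∧ ¬C)): 1 > 0, so result = 0
((A ∨ ((¬A ⊃ ¬¬B) ⊃ ((¬D ∧ ¬C) ⊃ ¬B))) ⊃ (¬(((B ∨ C) ⊃ B) ∧ ¬D) ⊃ (B ∧ ¬C))): 1 > 0, so result = 0
¬D: Gödel ¬ of 0.68 = 0 (operand ≠ 0)
(C ⊃ ¬D): 0.74 > 0, so result = 0
(((A ∨ ((¬A ⊃ ¬¬B) ⊃ ((¬D ∧ ¬C) ⊃ ¬B))) ⊃ (¬(((B ∨ C) ⊃ B) ∧ ¬D) ⊃ (B ∧ ¬C))) ∧ (C ⊃ ¬D)) = min(0, 0) = 0

0.00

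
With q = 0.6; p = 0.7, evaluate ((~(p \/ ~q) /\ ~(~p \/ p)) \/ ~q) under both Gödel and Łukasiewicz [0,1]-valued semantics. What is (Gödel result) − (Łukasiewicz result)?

Gödel evaluation:
  ~q: Gödel ¬ of 0.6 = 0 (operand ≠ 0)
  (p \/ ~q) = max(0.7, 0) = 0.7
  ~(p \/ ~q): Gödel ¬ of 0.7 = 0 (operand ≠ 0)
  ~p: Gödel ¬ of 0.7 = 0 (operand ≠ 0)
  (~p \/ p) = max(0, 0.7) = 0.7
  ~(~p \/ p): Gödel ¬ of 0.7 = 0 (operand ≠ 0)
  (~(p \/ ~q) /\ ~(~p \/ p)) = min(0, 0) = 0
  ~q: Gödel ¬ of 0.6 = 0 (operand ≠ 0)
  ((~(p \/ ~q) /\ ~(~p \/ p)) \/ ~q) = max(0, 0) = 0
  Gödel value = 0
Łukasiewicz evaluation:
  ~q: Łukasiewicz ¬ gives 1 − 0.6 = 0.4
  (p \/ ~q) = max(0.7, 0.4) = 0.7
  ~(p \/ ~q): Łukasiewicz ¬ gives 1 − 0.7 = 0.3
  ~p: Łukasiewicz ¬ gives 1 − 0.7 = 0.3
  (~p \/ p) = max(0.3, 0.7) = 0.7
  ~(~p \/ p): Łukasiewicz ¬ gives 1 − 0.7 = 0.3
  (~(p \/ ~q) /\ ~(~p \/ p)) = min(0.3, 0.3) = 0.3
  ~q: Łukasiewicz ¬ gives 1 − 0.6 = 0.4
  ((~(p \/ ~q) /\ ~(~p \/ p)) \/ ~q) = max(0.3, 0.4) = 0.4
  Łukasiewicz value = 0.4
Difference: 0 − 0.4 = -0.40

-0.40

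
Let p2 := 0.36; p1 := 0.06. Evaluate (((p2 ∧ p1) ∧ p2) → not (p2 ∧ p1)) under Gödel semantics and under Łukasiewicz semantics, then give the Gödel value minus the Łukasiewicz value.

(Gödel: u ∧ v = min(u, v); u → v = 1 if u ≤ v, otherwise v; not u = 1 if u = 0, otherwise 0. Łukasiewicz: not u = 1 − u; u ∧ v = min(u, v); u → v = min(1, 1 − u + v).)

Gödel evaluation:
  (p2 ∧ p1) = min(0.36, 0.06) = 0.06
  ((p2 ∧ p1) ∧ p2) = min(0.06, 0.36) = 0.06
  (p2 ∧ p1) = min(0.36, 0.06) = 0.06
  not (p2 ∧ p1): Gödel ¬ of 0.06 = 0 (operand ≠ 0)
  (((p2 ∧ p1) ∧ p2) → not (p2 ∧ p1)): 0.06 > 0, so result = 0
  Gödel value = 0
Łukasiewicz evaluation:
  (p2 ∧ p1) = min(0.36, 0.06) = 0.06
  ((p2 ∧ p1) ∧ p2) = min(0.06, 0.36) = 0.06
  (p2 ∧ p1) = min(0.36, 0.06) = 0.06
  not (p2 ∧ p1): Łukasiewicz ¬ gives 1 − 0.06 = 0.94
  (((p2 ∧ p1) ∧ p2) → not (p2 ∧ p1)): min(1, 1 − 0.06 + 0.94) = 1
  Łukasiewicz value = 1
Difference: 0 − 1 = -1.00

-1.00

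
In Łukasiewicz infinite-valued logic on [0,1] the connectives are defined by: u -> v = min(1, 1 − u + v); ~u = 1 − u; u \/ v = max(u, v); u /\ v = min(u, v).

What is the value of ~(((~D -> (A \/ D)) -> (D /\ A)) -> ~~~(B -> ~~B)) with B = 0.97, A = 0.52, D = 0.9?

~D: Łukasiewicz ¬ gives 1 − 0.9 = 0.1
(A \/ D) = max(0.52, 0.9) = 0.9
(~D -> (A \/ D)): min(1, 1 − 0.1 + 0.9) = 1
(D /\ A) = min(0.9, 0.52) = 0.52
((~D -> (A \/ D)) -> (D /\ A)): min(1, 1 − 1 + 0.52) = 0.52
~B: Łukasiewicz ¬ gives 1 − 0.97 = 0.03
~~B: Łukasiewicz ¬ gives 1 − 0.03 = 0.97
(B -> ~~B): min(1, 1 − 0.97 + 0.97) = 1
~(B -> ~~B): Łukasiewicz ¬ gives 1 − 1 = 0
~~(B -> ~~B): Łukasiewicz ¬ gives 1 − 0 = 1
~~~(B -> ~~B): Łukasiewicz ¬ gives 1 − 1 = 0
(((~D -> (A \/ D)) -> (D /\ A)) -> ~~~(B -> ~~B)): min(1, 1 − 0.52 + 0) = 0.48
~(((~D -> (A \/ D)) -> (D /\ A)) -> ~~~(B -> ~~B)): Łukasiewicz ¬ gives 1 − 0.48 = 0.52

0.52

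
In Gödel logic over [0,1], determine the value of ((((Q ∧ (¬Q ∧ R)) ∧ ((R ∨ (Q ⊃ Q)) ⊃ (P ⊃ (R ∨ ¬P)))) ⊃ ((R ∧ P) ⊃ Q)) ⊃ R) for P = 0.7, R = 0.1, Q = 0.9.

¬Q: Gödel ¬ of 0.9 = 0 (operand ≠ 0)
(¬Q ∧ R) = min(0, 0.1) = 0
(Q ∧ (¬Q ∧ R)) = min(0.9, 0) = 0
(Q ⊃ Q): 0.9 ≤ 0.9, so result = 1
(R ∨ (Q ⊃ Q)) = max(0.1, 1) = 1
¬P: Gödel ¬ of 0.7 = 0 (operand ≠ 0)
(R ∨ ¬P) = max(0.1, 0) = 0.1
(P ⊃ (R ∨ ¬P)): 0.7 > 0.1, so result = 0.1
((R ∨ (Q ⊃ Q)) ⊃ (P ⊃ (R ∨ ¬P))): 1 > 0.1, so result = 0.1
((Q ∧ (¬Q ∧ R)) ∧ ((R ∨ (Q ⊃ Q)) ⊃ (P ⊃ (R ∨ ¬P)))) = min(0, 0.1) = 0
(R ∧ P) = min(0.1, 0.7) = 0.1
((R ∧ P) ⊃ Q): 0.1 ≤ 0.9, so result = 1
(((Q ∧ (¬Q ∧ R)) ∧ ((R ∨ (Q ⊃ Q)) ⊃ (P ⊃ (R ∨ ¬P)))) ⊃ ((R ∧ P) ⊃ Q)): 0 ≤ 1, so result = 1
((((Q ∧ (¬Q ∧ R)) ∧ ((R ∨ (Q ⊃ Q)) ⊃ (P ⊃ (R ∨ ¬P)))) ⊃ ((R ∧ P) ⊃ Q)) ⊃ R): 1 > 0.1, so result = 0.1

0.10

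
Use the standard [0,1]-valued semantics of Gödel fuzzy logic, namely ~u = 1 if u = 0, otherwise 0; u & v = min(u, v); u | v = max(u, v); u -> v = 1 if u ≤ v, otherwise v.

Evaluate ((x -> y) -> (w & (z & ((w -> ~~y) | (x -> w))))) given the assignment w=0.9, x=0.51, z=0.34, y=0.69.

(x -> y): 0.51 ≤ 0.69, so result = 1
~y: Gödel ¬ of 0.69 = 0 (operand ≠ 0)
~~y: Gödel ¬ of 0 = 1 (operand is 0)
(w -> ~~y): 0.9 ≤ 1, so result = 1
(x -> w): 0.51 ≤ 0.9, so result = 1
((w -> ~~y) | (x -> w)) = max(1, 1) = 1
(z & ((w -> ~~y) | (x -> w))) = min(0.34, 1) = 0.34
(w & (z & ((w -> ~~y) | (x -> w)))) = min(0.9, 0.34) = 0.34
((x -> y) -> (w & (z & ((w -> ~~y) | (x -> w))))): 1 > 0.34, so result = 0.34

0.34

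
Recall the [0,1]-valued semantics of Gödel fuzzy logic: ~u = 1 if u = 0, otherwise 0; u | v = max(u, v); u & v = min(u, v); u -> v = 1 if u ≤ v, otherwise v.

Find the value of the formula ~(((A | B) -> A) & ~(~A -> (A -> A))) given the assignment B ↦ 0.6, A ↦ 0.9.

1.00

(A | B) = max(0.9, 0.6) = 0.9
((A | B) -> A): 0.9 ≤ 0.9, so result = 1
~A: Gödel ¬ of 0.9 = 0 (operand ≠ 0)
(A -> A): 0.9 ≤ 0.9, so result = 1
(~A -> (A -> A)): 0 ≤ 1, so result = 1
~(~A -> (A -> A)): Gödel ¬ of 1 = 0 (operand ≠ 0)
(((A | B) -> A) & ~(~A -> (A -> A))) = min(1, 0) = 0
~(((A | B) -> A) & ~(~A -> (A -> A))): Gödel ¬ of 0 = 1 (operand is 0)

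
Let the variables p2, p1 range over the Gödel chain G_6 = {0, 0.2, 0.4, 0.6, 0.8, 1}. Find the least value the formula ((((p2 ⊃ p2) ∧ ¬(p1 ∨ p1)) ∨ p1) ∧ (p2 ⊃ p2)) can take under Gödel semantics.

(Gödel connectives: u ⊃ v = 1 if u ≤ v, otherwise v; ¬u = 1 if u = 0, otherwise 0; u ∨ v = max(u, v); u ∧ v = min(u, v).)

0.20

The minimum is attained at p2 = 0, p1 = 0.2:
  (p2 ⊃ p2): 0 ≤ 0, so result = 1
  (p1 ∨ p1) = max(0.2, 0.2) = 0.2
  ¬(p1 ∨ p1): Gödel ¬ of 0.2 = 0 (operand ≠ 0)
  ((p2 ⊃ p2) ∧ ¬(p1 ∨ p1)) = min(1, 0) = 0
  (((p2 ⊃ p2) ∧ ¬(p1 ∨ p1)) ∨ p1) = max(0, 0.2) = 0.2
  (p2 ⊃ p2): 0 ≤ 0, so result = 1
  ((((p2 ⊃ p2) ∧ ¬(p1 ∨ p1)) ∨ p1) ∧ (p2 ⊃ p2)) = min(0.2, 1) = 0.2
Checking all 36 assignments confirms none give a value below 0.20.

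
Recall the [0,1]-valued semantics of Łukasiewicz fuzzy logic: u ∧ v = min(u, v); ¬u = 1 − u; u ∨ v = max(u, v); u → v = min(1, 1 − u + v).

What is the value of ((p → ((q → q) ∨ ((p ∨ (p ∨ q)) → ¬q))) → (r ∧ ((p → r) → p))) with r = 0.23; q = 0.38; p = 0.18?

(q → q): min(1, 1 − 0.38 + 0.38) = 1
(p ∨ q) = max(0.18, 0.38) = 0.38
(p ∨ (p ∨ q)) = max(0.18, 0.38) = 0.38
¬q: Łukasiewicz ¬ gives 1 − 0.38 = 0.62
((p ∨ (p ∨ q)) → ¬q): min(1, 1 − 0.38 + 0.62) = 1
((q → q) ∨ ((p ∨ (p ∨ q)) → ¬q)) = max(1, 1) = 1
(p → ((q → q) ∨ ((p ∨ (p ∨ q)) → ¬q))): min(1, 1 − 0.18 + 1) = 1
(p → r): min(1, 1 − 0.18 + 0.23) = 1
((p → r) → p): min(1, 1 − 1 + 0.18) = 0.18
(r ∧ ((p → r) → p)) = min(0.23, 0.18) = 0.18
((p → ((q → q) ∨ ((p ∨ (p ∨ q)) → ¬q))) → (r ∧ ((p → r) → p))): min(1, 1 − 1 + 0.18) = 0.18

0.18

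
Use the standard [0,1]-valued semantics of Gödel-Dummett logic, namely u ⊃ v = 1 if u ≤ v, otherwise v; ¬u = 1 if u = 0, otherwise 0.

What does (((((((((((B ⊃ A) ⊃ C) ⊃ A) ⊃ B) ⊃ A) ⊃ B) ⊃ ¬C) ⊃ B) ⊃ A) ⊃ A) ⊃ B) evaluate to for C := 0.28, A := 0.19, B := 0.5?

0.50

(B ⊃ A): 0.5 > 0.19, so result = 0.19
((B ⊃ A) ⊃ C): 0.19 ≤ 0.28, so result = 1
(((B ⊃ A) ⊃ C) ⊃ A): 1 > 0.19, so result = 0.19
((((B ⊃ A) ⊃ C) ⊃ A) ⊃ B): 0.19 ≤ 0.5, so result = 1
(((((B ⊃ A) ⊃ C) ⊃ A) ⊃ B) ⊃ A): 1 > 0.19, so result = 0.19
((((((B ⊃ A) ⊃ C) ⊃ A) ⊃ B) ⊃ A) ⊃ B): 0.19 ≤ 0.5, so result = 1
¬C: Gödel ¬ of 0.28 = 0 (operand ≠ 0)
(((((((B ⊃ A) ⊃ C) ⊃ A) ⊃ B) ⊃ A) ⊃ B) ⊃ ¬C): 1 > 0, so result = 0
((((((((B ⊃ A) ⊃ C) ⊃ A) ⊃ B) ⊃ A) ⊃ B) ⊃ ¬C) ⊃ B): 0 ≤ 0.5, so result = 1
(((((((((B ⊃ A) ⊃ C) ⊃ A) ⊃ B) ⊃ A) ⊃ B) ⊃ ¬C) ⊃ B) ⊃ A): 1 > 0.19, so result = 0.19
((((((((((B ⊃ A) ⊃ C) ⊃ A) ⊃ B) ⊃ A) ⊃ B) ⊃ ¬C) ⊃ B) ⊃ A) ⊃ A): 0.19 ≤ 0.19, so result = 1
(((((((((((B ⊃ A) ⊃ C) ⊃ A) ⊃ B) ⊃ A) ⊃ B) ⊃ ¬C) ⊃ B) ⊃ A) ⊃ A) ⊃ B): 1 > 0.5, so result = 0.5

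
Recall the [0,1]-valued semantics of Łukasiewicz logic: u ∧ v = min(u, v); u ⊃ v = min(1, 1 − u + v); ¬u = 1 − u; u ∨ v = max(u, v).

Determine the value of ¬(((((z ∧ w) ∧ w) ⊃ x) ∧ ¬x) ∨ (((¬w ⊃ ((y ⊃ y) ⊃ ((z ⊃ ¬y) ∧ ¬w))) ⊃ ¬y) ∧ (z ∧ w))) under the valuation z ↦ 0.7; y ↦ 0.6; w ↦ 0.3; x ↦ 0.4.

(z ∧ w) = min(0.7, 0.3) = 0.3
((z ∧ w) ∧ w) = min(0.3, 0.3) = 0.3
(((z ∧ w) ∧ w) ⊃ x): min(1, 1 − 0.3 + 0.4) = 1
¬x: Łukasiewicz ¬ gives 1 − 0.4 = 0.6
((((z ∧ w) ∧ w) ⊃ x) ∧ ¬x) = min(1, 0.6) = 0.6
¬w: Łukasiewicz ¬ gives 1 − 0.3 = 0.7
(y ⊃ y): min(1, 1 − 0.6 + 0.6) = 1
¬y: Łukasiewicz ¬ gives 1 − 0.6 = 0.4
(z ⊃ ¬y): min(1, 1 − 0.7 + 0.4) = 0.7
¬w: Łukasiewicz ¬ gives 1 − 0.3 = 0.7
((z ⊃ ¬y) ∧ ¬w) = min(0.7, 0.7) = 0.7
((y ⊃ y) ⊃ ((z ⊃ ¬y) ∧ ¬w)): min(1, 1 − 1 + 0.7) = 0.7
(¬w ⊃ ((y ⊃ y) ⊃ ((z ⊃ ¬y) ∧ ¬w))): min(1, 1 − 0.7 + 0.7) = 1
¬y: Łukasiewicz ¬ gives 1 − 0.6 = 0.4
((¬w ⊃ ((y ⊃ y) ⊃ ((z ⊃ ¬y) ∧ ¬w))) ⊃ ¬y): min(1, 1 − 1 + 0.4) = 0.4
(z ∧ w) = min(0.7, 0.3) = 0.3
(((¬w ⊃ ((y ⊃ y) ⊃ ((z ⊃ ¬y) ∧ ¬w))) ⊃ ¬y) ∧ (z ∧ w)) = min(0.4, 0.3) = 0.3
(((((z ∧ w) ∧ w) ⊃ x) ∧ ¬x) ∨ (((¬w ⊃ ((y ⊃ y) ⊃ ((z ⊃ ¬y) ∧ ¬w))) ⊃ ¬y) ∧ (z ∧ w))) = max(0.6, 0.3) = 0.6
¬(((((z ∧ w) ∧ w) ⊃ x) ∧ ¬x) ∨ (((¬w ⊃ ((y ⊃ y) ⊃ ((z ⊃ ¬y) ∧ ¬w))) ⊃ ¬y) ∧ (z ∧ w))): Łukasiewicz ¬ gives 1 − 0.6 = 0.4

0.40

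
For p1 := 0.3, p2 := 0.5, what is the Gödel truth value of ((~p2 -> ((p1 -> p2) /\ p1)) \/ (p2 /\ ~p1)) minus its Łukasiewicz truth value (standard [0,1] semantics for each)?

0.20

Gödel evaluation:
  ~p2: Gödel ¬ of 0.5 = 0 (operand ≠ 0)
  (p1 -> p2): 0.3 ≤ 0.5, so result = 1
  ((p1 -> p2) /\ p1) = min(1, 0.3) = 0.3
  (~p2 -> ((p1 -> p2) /\ p1)): 0 ≤ 0.3, so result = 1
  ~p1: Gödel ¬ of 0.3 = 0 (operand ≠ 0)
  (p2 /\ ~p1) = min(0.5, 0) = 0
  ((~p2 -> ((p1 -> p2) /\ p1)) \/ (p2 /\ ~p1)) = max(1, 0) = 1
  Gödel value = 1
Łukasiewicz evaluation:
  ~p2: Łukasiewicz ¬ gives 1 − 0.5 = 0.5
  (p1 -> p2): min(1, 1 − 0.3 + 0.5) = 1
  ((p1 -> p2) /\ p1) = min(1, 0.3) = 0.3
  (~p2 -> ((p1 -> p2) /\ p1)): min(1, 1 − 0.5 + 0.3) = 0.8
  ~p1: Łukasiewicz ¬ gives 1 − 0.3 = 0.7
  (p2 /\ ~p1) = min(0.5, 0.7) = 0.5
  ((~p2 -> ((p1 -> p2) /\ p1)) \/ (p2 /\ ~p1)) = max(0.8, 0.5) = 0.8
  Łukasiewicz value = 0.8
Difference: 1 − 0.8 = 0.20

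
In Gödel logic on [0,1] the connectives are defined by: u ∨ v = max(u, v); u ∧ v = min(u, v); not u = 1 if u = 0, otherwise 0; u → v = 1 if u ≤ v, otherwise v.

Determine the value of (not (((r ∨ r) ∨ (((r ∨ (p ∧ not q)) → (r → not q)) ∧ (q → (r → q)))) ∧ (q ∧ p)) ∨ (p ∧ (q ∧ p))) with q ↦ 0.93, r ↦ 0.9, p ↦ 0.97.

0.93

(r ∨ r) = max(0.9, 0.9) = 0.9
not q: Gödel ¬ of 0.93 = 0 (operand ≠ 0)
(p ∧ not q) = min(0.97, 0) = 0
(r ∨ (p ∧ not q)) = max(0.9, 0) = 0.9
not q: Gödel ¬ of 0.93 = 0 (operand ≠ 0)
(r → not q): 0.9 > 0, so result = 0
((r ∨ (p ∧ not q)) → (r → not q)): 0.9 > 0, so result = 0
(r → q): 0.9 ≤ 0.93, so result = 1
(q → (r → q)): 0.93 ≤ 1, so result = 1
(((r ∨ (p ∧ not q)) → (r → not q)) ∧ (q → (r → q))) = min(0, 1) = 0
((r ∨ r) ∨ (((r ∨ (p ∧ not q)) → (r → not q)) ∧ (q → (r → q)))) = max(0.9, 0) = 0.9
(q ∧ p) = min(0.93, 0.97) = 0.93
(((r ∨ r) ∨ (((r ∨ (p ∧ not q)) → (r → not q)) ∧ (q → (r → q)))) ∧ (q ∧ p)) = min(0.9, 0.93) = 0.9
not (((r ∨ r) ∨ (((r ∨ (p ∧ not q)) → (r → not q)) ∧ (q → (r → q)))) ∧ (q ∧ p)): Gödel ¬ of 0.9 = 0 (operand ≠ 0)
(q ∧ p) = min(0.93, 0.97) = 0.93
(p ∧ (q ∧ p)) = min(0.97, 0.93) = 0.93
(not (((r ∨ r) ∨ (((r ∨ (p ∧ not q)) → (r → not q)) ∧ (q → (r → q)))) ∧ (q ∧ p)) ∨ (p ∧ (q ∧ p))) = max(0, 0.93) = 0.93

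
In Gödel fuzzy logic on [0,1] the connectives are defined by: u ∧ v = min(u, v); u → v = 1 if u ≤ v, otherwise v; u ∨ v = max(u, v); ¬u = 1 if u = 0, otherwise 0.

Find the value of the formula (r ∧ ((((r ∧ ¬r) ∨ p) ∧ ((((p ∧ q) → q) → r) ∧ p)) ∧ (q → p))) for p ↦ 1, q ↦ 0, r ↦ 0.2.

0.20

¬r: Gödel ¬ of 0.2 = 0 (operand ≠ 0)
(r ∧ ¬r) = min(0.2, 0) = 0
((r ∧ ¬r) ∨ p) = max(0, 1) = 1
(p ∧ q) = min(1, 0) = 0
((p ∧ q) → q): 0 ≤ 0, so result = 1
(((p ∧ q) → q) → r): 1 > 0.2, so result = 0.2
((((p ∧ q) → q) → r) ∧ p) = min(0.2, 1) = 0.2
(((r ∧ ¬r) ∨ p) ∧ ((((p ∧ q) → q) → r) ∧ p)) = min(1, 0.2) = 0.2
(q → p): 0 ≤ 1, so result = 1
((((r ∧ ¬r) ∨ p) ∧ ((((p ∧ q) → q) → r) ∧ p)) ∧ (q → p)) = min(0.2, 1) = 0.2
(r ∧ ((((r ∧ ¬r) ∨ p) ∧ ((((p ∧ q) → q) → r) ∧ p)) ∧ (q → p))) = min(0.2, 0.2) = 0.2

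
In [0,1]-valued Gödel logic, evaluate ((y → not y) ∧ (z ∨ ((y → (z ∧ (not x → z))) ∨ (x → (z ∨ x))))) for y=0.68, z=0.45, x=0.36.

not y: Gödel ¬ of 0.68 = 0 (operand ≠ 0)
(y → not y): 0.68 > 0, so result = 0
not x: Gödel ¬ of 0.36 = 0 (operand ≠ 0)
(not x → z): 0 ≤ 0.45, so result = 1
(z ∧ (not x → z)) = min(0.45, 1) = 0.45
(y → (z ∧ (not x → z))): 0.68 > 0.45, so result = 0.45
(z ∨ x) = max(0.45, 0.36) = 0.45
(x → (z ∨ x)): 0.36 ≤ 0.45, so result = 1
((y → (z ∧ (not x → z))) ∨ (x → (z ∨ x))) = max(0.45, 1) = 1
(z ∨ ((y → (z ∧ (not x → z))) ∨ (x → (z ∨ x)))) = max(0.45, 1) = 1
((y → not y) ∧ (z ∨ ((y → (z ∧ (not x → z))) ∨ (x → (z ∨ x))))) = min(0, 1) = 0

0.00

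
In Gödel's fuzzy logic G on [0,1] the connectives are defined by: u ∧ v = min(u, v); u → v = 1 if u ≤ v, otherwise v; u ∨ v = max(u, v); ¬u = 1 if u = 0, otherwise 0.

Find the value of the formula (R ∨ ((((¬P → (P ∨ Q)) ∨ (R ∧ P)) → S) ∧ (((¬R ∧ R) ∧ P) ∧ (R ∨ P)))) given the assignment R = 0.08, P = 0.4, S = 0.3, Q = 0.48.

0.08

¬P: Gödel ¬ of 0.4 = 0 (operand ≠ 0)
(P ∨ Q) = max(0.4, 0.48) = 0.48
(¬P → (P ∨ Q)): 0 ≤ 0.48, so result = 1
(R ∧ P) = min(0.08, 0.4) = 0.08
((¬P → (P ∨ Q)) ∨ (R ∧ P)) = max(1, 0.08) = 1
(((¬P → (P ∨ Q)) ∨ (R ∧ P)) → S): 1 > 0.3, so result = 0.3
¬R: Gödel ¬ of 0.08 = 0 (operand ≠ 0)
(¬R ∧ R) = min(0, 0.08) = 0
((¬R ∧ R) ∧ P) = min(0, 0.4) = 0
(R ∨ P) = max(0.08, 0.4) = 0.4
(((¬R ∧ R) ∧ P) ∧ (R ∨ P)) = min(0, 0.4) = 0
((((¬P → (P ∨ Q)) ∨ (R ∧ P)) → S) ∧ (((¬R ∧ R) ∧ P) ∧ (R ∨ P))) = min(0.3, 0) = 0
(R ∨ ((((¬P → (P ∨ Q)) ∨ (R ∧ P)) → S) ∧ (((¬R ∧ R) ∧ P) ∧ (R ∨ P)))) = max(0.08, 0) = 0.08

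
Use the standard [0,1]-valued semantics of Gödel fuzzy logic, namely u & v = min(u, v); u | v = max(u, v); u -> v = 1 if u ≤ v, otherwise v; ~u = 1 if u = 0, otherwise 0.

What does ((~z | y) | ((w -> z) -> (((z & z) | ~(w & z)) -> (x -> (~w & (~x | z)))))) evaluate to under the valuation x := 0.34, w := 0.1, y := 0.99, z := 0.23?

0.99

~z: Gödel ¬ of 0.23 = 0 (operand ≠ 0)
(~z | y) = max(0, 0.99) = 0.99
(w -> z): 0.1 ≤ 0.23, so result = 1
(z & z) = min(0.23, 0.23) = 0.23
(w & z) = min(0.1, 0.23) = 0.1
~(w & z): Gödel ¬ of 0.1 = 0 (operand ≠ 0)
((z & z) | ~(w & z)) = max(0.23, 0) = 0.23
~w: Gödel ¬ of 0.1 = 0 (operand ≠ 0)
~x: Gödel ¬ of 0.34 = 0 (operand ≠ 0)
(~x | z) = max(0, 0.23) = 0.23
(~w & (~x | z)) = min(0, 0.23) = 0
(x -> (~w & (~x | z))): 0.34 > 0, so result = 0
(((z & z) | ~(w & z)) -> (x -> (~w & (~x | z)))): 0.23 > 0, so result = 0
((w -> z) -> (((z & z) | ~(w & z)) -> (x -> (~w & (~x | z))))): 1 > 0, so result = 0
((~z | y) | ((w -> z) -> (((z & z) | ~(w & z)) -> (x -> (~w & (~x | z)))))) = max(0.99, 0) = 0.99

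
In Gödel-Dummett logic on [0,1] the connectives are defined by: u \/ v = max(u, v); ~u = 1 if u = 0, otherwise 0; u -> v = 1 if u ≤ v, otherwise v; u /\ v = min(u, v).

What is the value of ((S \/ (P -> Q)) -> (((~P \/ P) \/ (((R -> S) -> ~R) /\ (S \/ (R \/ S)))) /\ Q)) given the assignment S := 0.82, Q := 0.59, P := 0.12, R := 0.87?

0.12

(P -> Q): 0.12 ≤ 0.59, so result = 1
(S \/ (P -> Q)) = max(0.82, 1) = 1
~P: Gödel ¬ of 0.12 = 0 (operand ≠ 0)
(~P \/ P) = max(0, 0.12) = 0.12
(R -> S): 0.87 > 0.82, so result = 0.82
~R: Gödel ¬ of 0.87 = 0 (operand ≠ 0)
((R -> S) -> ~R): 0.82 > 0, so result = 0
(R \/ S) = max(0.87, 0.82) = 0.87
(S \/ (R \/ S)) = max(0.82, 0.87) = 0.87
(((R -> S) -> ~R) /\ (S \/ (R \/ S))) = min(0, 0.87) = 0
((~P \/ P) \/ (((R -> S) -> ~R) /\ (S \/ (R \/ S)))) = max(0.12, 0) = 0.12
(((~P \/ P) \/ (((R -> S) -> ~R) /\ (S \/ (R \/ S)))) /\ Q) = min(0.12, 0.59) = 0.12
((S \/ (P -> Q)) -> (((~P \/ P) \/ (((R -> S) -> ~R) /\ (S \/ (R \/ S)))) /\ Q)): 1 > 0.12, so result = 0.12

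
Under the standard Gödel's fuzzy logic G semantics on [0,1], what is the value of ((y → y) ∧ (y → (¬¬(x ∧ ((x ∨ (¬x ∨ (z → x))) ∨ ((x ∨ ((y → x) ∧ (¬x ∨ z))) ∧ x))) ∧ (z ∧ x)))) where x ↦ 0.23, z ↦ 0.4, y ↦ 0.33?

0.23

(y → y): 0.33 ≤ 0.33, so result = 1
¬x: Gödel ¬ of 0.23 = 0 (operand ≠ 0)
(z → x): 0.4 > 0.23, so result = 0.23
(¬x ∨ (z → x)) = max(0, 0.23) = 0.23
(x ∨ (¬x ∨ (z → x))) = max(0.23, 0.23) = 0.23
(y → x): 0.33 > 0.23, so result = 0.23
¬x: Gödel ¬ of 0.23 = 0 (operand ≠ 0)
(¬x ∨ z) = max(0, 0.4) = 0.4
((y → x) ∧ (¬x ∨ z)) = min(0.23, 0.4) = 0.23
(x ∨ ((y → x) ∧ (¬x ∨ z))) = max(0.23, 0.23) = 0.23
((x ∨ ((y → x) ∧ (¬x ∨ z))) ∧ x) = min(0.23, 0.23) = 0.23
((x ∨ (¬x ∨ (z → x))) ∨ ((x ∨ ((y → x) ∧ (¬x ∨ z))) ∧ x)) = max(0.23, 0.23) = 0.23
(x ∧ ((x ∨ (¬x ∨ (z → x))) ∨ ((x ∨ ((y → x) ∧ (¬x ∨ z))) ∧ x))) = min(0.23, 0.23) = 0.23
¬(x ∧ ((x ∨ (¬x ∨ (z → x))) ∨ ((x ∨ ((y → x) ∧ (¬x ∨ z))) ∧ x))): Gödel ¬ of 0.23 = 0 (operand ≠ 0)
¬¬(x ∧ ((x ∨ (¬x ∨ (z → x))) ∨ ((x ∨ ((y → x) ∧ (¬x ∨ z))) ∧ x))): Gödel ¬ of 0 = 1 (operand is 0)
(z ∧ x) = min(0.4, 0.23) = 0.23
(¬¬(x ∧ ((x ∨ (¬x ∨ (z → x))) ∨ ((x ∨ ((y → x) ∧ (¬x ∨ z))) ∧ x))) ∧ (z ∧ x)) = min(1, 0.23) = 0.23
(y → (¬¬(x ∧ ((x ∨ (¬x ∨ (z → x))) ∨ ((x ∨ ((y → x) ∧ (¬x ∨ z))) ∧ x))) ∧ (z ∧ x))): 0.33 > 0.23, so result = 0.23
((y → y) ∧ (y → (¬¬(x ∧ ((x ∨ (¬x ∨ (z → x))) ∨ ((x ∨ ((y → x) ∧ (¬x ∨ z))) ∧ x))) ∧ (z ∧ x)))) = min(1, 0.23) = 0.23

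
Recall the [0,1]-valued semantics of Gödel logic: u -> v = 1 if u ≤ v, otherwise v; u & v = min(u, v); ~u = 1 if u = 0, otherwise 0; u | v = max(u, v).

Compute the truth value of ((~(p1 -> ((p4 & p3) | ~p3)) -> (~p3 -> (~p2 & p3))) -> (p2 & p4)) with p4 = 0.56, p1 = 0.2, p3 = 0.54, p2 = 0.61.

0.56

(p4 & p3) = min(0.56, 0.54) = 0.54
~p3: Gödel ¬ of 0.54 = 0 (operand ≠ 0)
((p4 & p3) | ~p3) = max(0.54, 0) = 0.54
(p1 -> ((p4 & p3) | ~p3)): 0.2 ≤ 0.54, so result = 1
~(p1 -> ((p4 & p3) | ~p3)): Gödel ¬ of 1 = 0 (operand ≠ 0)
~p3: Gödel ¬ of 0.54 = 0 (operand ≠ 0)
~p2: Gödel ¬ of 0.61 = 0 (operand ≠ 0)
(~p2 & p3) = min(0, 0.54) = 0
(~p3 -> (~p2 & p3)): 0 ≤ 0, so result = 1
(~(p1 -> ((p4 & p3) | ~p3)) -> (~p3 -> (~p2 & p3))): 0 ≤ 1, so result = 1
(p2 & p4) = min(0.61, 0.56) = 0.56
((~(p1 -> ((p4 & p3) | ~p3)) -> (~p3 -> (~p2 & p3))) -> (p2 & p4)): 1 > 0.56, so result = 0.56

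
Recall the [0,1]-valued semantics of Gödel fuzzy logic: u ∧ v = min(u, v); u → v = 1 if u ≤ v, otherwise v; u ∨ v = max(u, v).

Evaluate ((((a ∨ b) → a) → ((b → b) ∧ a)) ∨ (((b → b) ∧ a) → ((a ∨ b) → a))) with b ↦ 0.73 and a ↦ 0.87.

(a ∨ b) = max(0.87, 0.73) = 0.87
((a ∨ b) → a): 0.87 ≤ 0.87, so result = 1
(b → b): 0.73 ≤ 0.73, so result = 1
((b → b) ∧ a) = min(1, 0.87) = 0.87
(((a ∨ b) → a) → ((b → b) ∧ a)): 1 > 0.87, so result = 0.87
(b → b): 0.73 ≤ 0.73, so result = 1
((b → b) ∧ a) = min(1, 0.87) = 0.87
(a ∨ b) = max(0.87, 0.73) = 0.87
((a ∨ b) → a): 0.87 ≤ 0.87, so result = 1
(((b → b) ∧ a) → ((a ∨ b) → a)): 0.87 ≤ 1, so result = 1
((((a ∨ b) → a) → ((b → b) ∧ a)) ∨ (((b → b) ∧ a) → ((a ∨ b) → a))) = max(0.87, 1) = 1

1.00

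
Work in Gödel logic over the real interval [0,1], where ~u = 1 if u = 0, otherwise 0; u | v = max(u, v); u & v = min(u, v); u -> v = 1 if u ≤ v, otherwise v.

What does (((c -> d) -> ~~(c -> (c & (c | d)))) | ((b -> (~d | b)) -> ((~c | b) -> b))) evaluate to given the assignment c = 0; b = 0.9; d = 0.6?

(c -> d): 0 ≤ 0.6, so result = 1
(c | d) = max(0, 0.6) = 0.6
(c & (c | d)) = min(0, 0.6) = 0
(c -> (c & (c | d))): 0 ≤ 0, so result = 1
~(c -> (c & (c | d))): Gödel ¬ of 1 = 0 (operand ≠ 0)
~~(c -> (c & (c | d))): Gödel ¬ of 0 = 1 (operand is 0)
((c -> d) -> ~~(c -> (c & (c | d)))): 1 ≤ 1, so result = 1
~d: Gödel ¬ of 0.6 = 0 (operand ≠ 0)
(~d | b) = max(0, 0.9) = 0.9
(b -> (~d | b)): 0.9 ≤ 0.9, so result = 1
~c: Gödel ¬ of 0 = 1 (operand is 0)
(~c | b) = max(1, 0.9) = 1
((~c | b) -> b): 1 > 0.9, so result = 0.9
((b -> (~d | b)) -> ((~c | b) -> b)): 1 > 0.9, so result = 0.9
(((c -> d) -> ~~(c -> (c & (c | d)))) | ((b -> (~d | b)) -> ((~c | b) -> b))) = max(1, 0.9) = 1

1.00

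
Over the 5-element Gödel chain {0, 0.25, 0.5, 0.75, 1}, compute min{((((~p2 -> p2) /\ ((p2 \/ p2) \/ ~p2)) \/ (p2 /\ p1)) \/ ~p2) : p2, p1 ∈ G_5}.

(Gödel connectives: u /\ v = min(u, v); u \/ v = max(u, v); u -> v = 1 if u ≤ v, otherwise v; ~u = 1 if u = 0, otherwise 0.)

The minimum is attained at p2 = 0.25, p1 = 0:
  ~p2: Gödel ¬ of 0.25 = 0 (operand ≠ 0)
  (~p2 -> p2): 0 ≤ 0.25, so result = 1
  (p2 \/ p2) = max(0.25, 0.25) = 0.25
  ~p2: Gödel ¬ of 0.25 = 0 (operand ≠ 0)
  ((p2 \/ p2) \/ ~p2) = max(0.25, 0) = 0.25
  ((~p2 -> p2) /\ ((p2 \/ p2) \/ ~p2)) = min(1, 0.25) = 0.25
  (p2 /\ p1) = min(0.25, 0) = 0
  (((~p2 -> p2) /\ ((p2 \/ p2) \/ ~p2)) \/ (p2 /\ p1)) = max(0.25, 0) = 0.25
  ~p2: Gödel ¬ of 0.25 = 0 (operand ≠ 0)
  ((((~p2 -> p2) /\ ((p2 \/ p2) \/ ~p2)) \/ (p2 /\ p1)) \/ ~p2) = max(0.25, 0) = 0.25
Checking all 25 assignments confirms none give a value below 0.25.

0.25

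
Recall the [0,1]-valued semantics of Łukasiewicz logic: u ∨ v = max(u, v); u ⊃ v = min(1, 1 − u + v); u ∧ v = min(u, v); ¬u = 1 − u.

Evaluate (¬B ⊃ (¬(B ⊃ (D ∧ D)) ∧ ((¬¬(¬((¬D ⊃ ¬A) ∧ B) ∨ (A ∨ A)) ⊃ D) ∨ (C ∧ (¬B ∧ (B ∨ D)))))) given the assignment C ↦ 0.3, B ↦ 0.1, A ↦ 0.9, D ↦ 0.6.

0.10

¬B: Łukasiewicz ¬ gives 1 − 0.1 = 0.9
(D ∧ D) = min(0.6, 0.6) = 0.6
(B ⊃ (D ∧ D)): min(1, 1 − 0.1 + 0.6) = 1
¬(B ⊃ (D ∧ D)): Łukasiewicz ¬ gives 1 − 1 = 0
¬D: Łukasiewicz ¬ gives 1 − 0.6 = 0.4
¬A: Łukasiewicz ¬ gives 1 − 0.9 = 0.1
(¬D ⊃ ¬A): min(1, 1 − 0.4 + 0.1) = 0.7
((¬D ⊃ ¬A) ∧ B) = min(0.7, 0.1) = 0.1
¬((¬D ⊃ ¬A) ∧ B): Łukasiewicz ¬ gives 1 − 0.1 = 0.9
(A ∨ A) = max(0.9, 0.9) = 0.9
(¬((¬D ⊃ ¬A) ∧ B) ∨ (A ∨ A)) = max(0.9, 0.9) = 0.9
¬(¬((¬D ⊃ ¬A) ∧ B) ∨ (A ∨ A)): Łukasiewicz ¬ gives 1 − 0.9 = 0.1
¬¬(¬((¬D ⊃ ¬A) ∧ B) ∨ (A ∨ A)): Łukasiewicz ¬ gives 1 − 0.1 = 0.9
(¬¬(¬((¬D ⊃ ¬A) ∧ B) ∨ (A ∨ A)) ⊃ D): min(1, 1 − 0.9 + 0.6) = 0.7
¬B: Łukasiewicz ¬ gives 1 − 0.1 = 0.9
(B ∨ D) = max(0.1, 0.6) = 0.6
(¬B ∧ (B ∨ D)) = min(0.9, 0.6) = 0.6
(C ∧ (¬B ∧ (B ∨ D))) = min(0.3, 0.6) = 0.3
((¬¬(¬((¬D ⊃ ¬A) ∧ B) ∨ (A ∨ A)) ⊃ D) ∨ (C ∧ (¬B ∧ (B ∨ D)))) = max(0.7, 0.3) = 0.7
(¬(B ⊃ (D ∧ D)) ∧ ((¬¬(¬((¬D ⊃ ¬A) ∧ B) ∨ (A ∨ A)) ⊃ D) ∨ (C ∧ (¬B ∧ (B ∨ D))))) = min(0, 0.7) = 0
(¬B ⊃ (¬(B ⊃ (D ∧ D)) ∧ ((¬¬(¬((¬D ⊃ ¬A) ∧ B) ∨ (A ∨ A)) ⊃ D) ∨ (C ∧ (¬B ∧ (B ∨ D)))))): min(1, 1 − 0.9 + 0) = 0.1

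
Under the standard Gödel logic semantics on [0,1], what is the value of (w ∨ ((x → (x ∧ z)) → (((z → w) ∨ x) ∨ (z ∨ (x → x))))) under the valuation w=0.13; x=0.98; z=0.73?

(x ∧ z) = min(0.98, 0.73) = 0.73
(x → (x ∧ z)): 0.98 > 0.73, so result = 0.73
(z → w): 0.73 > 0.13, so result = 0.13
((z → w) ∨ x) = max(0.13, 0.98) = 0.98
(x → x): 0.98 ≤ 0.98, so result = 1
(z ∨ (x → x)) = max(0.73, 1) = 1
(((z → w) ∨ x) ∨ (z ∨ (x → x))) = max(0.98, 1) = 1
((x → (x ∧ z)) → (((z → w) ∨ x) ∨ (z ∨ (x → x)))): 0.73 ≤ 1, so result = 1
(w ∨ ((x → (x ∧ z)) → (((z → w) ∨ x) ∨ (z ∨ (x → x))))) = max(0.13, 1) = 1

1.00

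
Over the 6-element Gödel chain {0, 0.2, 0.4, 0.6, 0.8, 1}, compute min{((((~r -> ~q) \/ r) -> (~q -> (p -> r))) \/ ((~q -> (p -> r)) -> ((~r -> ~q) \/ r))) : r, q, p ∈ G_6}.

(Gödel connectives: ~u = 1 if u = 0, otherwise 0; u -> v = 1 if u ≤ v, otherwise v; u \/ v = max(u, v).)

Every assignment gives 1. For instance at r = 0, q = 0, p = 0:
  ~r: Gödel ¬ of 0 = 1 (operand is 0)
  ~q: Gödel ¬ of 0 = 1 (operand is 0)
  (~r -> ~q): 1 ≤ 1, so result = 1
  ((~r -> ~q) \/ r) = max(1, 0) = 1
  ~q: Gödel ¬ of 0 = 1 (operand is 0)
  (p -> r): 0 ≤ 0, so result = 1
  (~q -> (p -> r)): 1 ≤ 1, so result = 1
  (((~r -> ~q) \/ r) -> (~q -> (p -> r))): 1 ≤ 1, so result = 1
  ~q: Gödel ¬ of 0 = 1 (operand is 0)
  (p -> r): 0 ≤ 0, so result = 1
  (~q -> (p -> r)): 1 ≤ 1, so result = 1
  ~r: Gödel ¬ of 0 = 1 (operand is 0)
  ~q: Gödel ¬ of 0 = 1 (operand is 0)
  (~r -> ~q): 1 ≤ 1, so result = 1
  ((~r -> ~q) \/ r) = max(1, 0) = 1
  ((~q -> (p -> r)) -> ((~r -> ~q) \/ r)): 1 ≤ 1, so result = 1
  ((((~r -> ~q) \/ r) -> (~q -> (p -> r))) \/ ((~q -> (p -> r)) -> ((~r -> ~q) \/ r))) = max(1, 1) = 1
All 216 assignments give value 1 — the formula is a G_6-tautology.

1.00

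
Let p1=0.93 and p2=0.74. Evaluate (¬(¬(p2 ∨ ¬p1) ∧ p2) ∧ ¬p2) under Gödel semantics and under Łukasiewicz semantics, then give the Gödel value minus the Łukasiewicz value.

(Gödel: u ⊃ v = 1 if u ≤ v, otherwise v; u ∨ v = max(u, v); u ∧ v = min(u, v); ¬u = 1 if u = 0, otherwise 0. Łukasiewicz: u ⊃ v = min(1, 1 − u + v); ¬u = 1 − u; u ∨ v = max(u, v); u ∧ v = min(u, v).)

-0.26

Gödel evaluation:
  ¬p1: Gödel ¬ of 0.93 = 0 (operand ≠ 0)
  (p2 ∨ ¬p1) = max(0.74, 0) = 0.74
  ¬(p2 ∨ ¬p1): Gödel ¬ of 0.74 = 0 (operand ≠ 0)
  (¬(p2 ∨ ¬p1) ∧ p2) = min(0, 0.74) = 0
  ¬(¬(p2 ∨ ¬p1) ∧ p2): Gödel ¬ of 0 = 1 (operand is 0)
  ¬p2: Gödel ¬ of 0.74 = 0 (operand ≠ 0)
  (¬(¬(p2 ∨ ¬p1) ∧ p2) ∧ ¬p2) = min(1, 0) = 0
  Gödel value = 0
Łukasiewicz evaluation:
  ¬p1: Łukasiewicz ¬ gives 1 − 0.93 = 0.07
  (p2 ∨ ¬p1) = max(0.74, 0.07) = 0.74
  ¬(p2 ∨ ¬p1): Łukasiewicz ¬ gives 1 − 0.74 = 0.26
  (¬(p2 ∨ ¬p1) ∧ p2) = min(0.26, 0.74) = 0.26
  ¬(¬(p2 ∨ ¬p1) ∧ p2): Łukasiewicz ¬ gives 1 − 0.26 = 0.74
  ¬p2: Łukasiewicz ¬ gives 1 − 0.74 = 0.26
  (¬(¬(p2 ∨ ¬p1) ∧ p2) ∧ ¬p2) = min(0.74, 0.26) = 0.26
  Łukasiewicz value = 0.26
Difference: 0 − 0.26 = -0.26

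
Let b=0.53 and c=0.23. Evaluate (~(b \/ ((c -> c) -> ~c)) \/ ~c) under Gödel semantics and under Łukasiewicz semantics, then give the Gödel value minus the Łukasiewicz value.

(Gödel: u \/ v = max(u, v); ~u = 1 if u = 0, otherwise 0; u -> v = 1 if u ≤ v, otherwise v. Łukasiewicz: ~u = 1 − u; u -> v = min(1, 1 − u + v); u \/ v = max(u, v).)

Gödel evaluation:
  (c -> c): 0.23 ≤ 0.23, so result = 1
  ~c: Gödel ¬ of 0.23 = 0 (operand ≠ 0)
  ((c -> c) -> ~c): 1 > 0, so result = 0
  (b \/ ((c -> c) -> ~c)) = max(0.53, 0) = 0.53
  ~(b \/ ((c -> c) -> ~c)): Gödel ¬ of 0.53 = 0 (operand ≠ 0)
  ~c: Gödel ¬ of 0.23 = 0 (operand ≠ 0)
  (~(b \/ ((c -> c) -> ~c)) \/ ~c) = max(0, 0) = 0
  Gödel value = 0
Łukasiewicz evaluation:
  (c -> c): min(1, 1 − 0.23 + 0.23) = 1
  ~c: Łukasiewicz ¬ gives 1 − 0.23 = 0.77
  ((c -> c) -> ~c): min(1, 1 − 1 + 0.77) = 0.77
  (b \/ ((c -> c) -> ~c)) = max(0.53, 0.77) = 0.77
  ~(b \/ ((c -> c) -> ~c)): Łukasiewicz ¬ gives 1 − 0.77 = 0.23
  ~c: Łukasiewicz ¬ gives 1 − 0.23 = 0.77
  (~(b \/ ((c -> c) -> ~c)) \/ ~c) = max(0.23, 0.77) = 0.77
  Łukasiewicz value = 0.77
Difference: 0 − 0.77 = -0.77

-0.77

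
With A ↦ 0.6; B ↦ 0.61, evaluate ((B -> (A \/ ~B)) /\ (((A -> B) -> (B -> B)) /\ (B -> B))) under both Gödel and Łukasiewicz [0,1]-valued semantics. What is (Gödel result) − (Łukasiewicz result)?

-0.39

Gödel evaluation:
  ~B: Gödel ¬ of 0.61 = 0 (operand ≠ 0)
  (A \/ ~B) = max(0.6, 0) = 0.6
  (B -> (A \/ ~B)): 0.61 > 0.6, so result = 0.6
  (A -> B): 0.6 ≤ 0.61, so result = 1
  (B -> B): 0.61 ≤ 0.61, so result = 1
  ((A -> B) -> (B -> B)): 1 ≤ 1, so result = 1
  (B -> B): 0.61 ≤ 0.61, so result = 1
  (((A -> B) -> (B -> B)) /\ (B -> B)) = min(1, 1) = 1
  ((B -> (A \/ ~B)) /\ (((A -> B) -> (B -> B)) /\ (B -> B))) = min(0.6, 1) = 0.6
  Gödel value = 0.6
Łukasiewicz evaluation:
  ~B: Łukasiewicz ¬ gives 1 − 0.61 = 0.39
  (A \/ ~B) = max(0.6, 0.39) = 0.6
  (B -> (A \/ ~B)): min(1, 1 − 0.61 + 0.6) = 0.99
  (A -> B): min(1, 1 − 0.6 + 0.61) = 1
  (B -> B): min(1, 1 − 0.61 + 0.61) = 1
  ((A -> B) -> (B -> B)): min(1, 1 − 1 + 1) = 1
  (B -> B): min(1, 1 − 0.61 + 0.61) = 1
  (((A -> B) -> (B -> B)) /\ (B -> B)) = min(1, 1) = 1
  ((B -> (A \/ ~B)) /\ (((A -> B) -> (B -> B)) /\ (B -> B))) = min(0.99, 1) = 0.99
  Łukasiewicz value = 0.99
Difference: 0.6 − 0.99 = -0.39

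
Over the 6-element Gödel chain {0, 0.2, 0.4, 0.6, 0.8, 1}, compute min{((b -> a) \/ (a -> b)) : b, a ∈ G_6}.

1.00

Every assignment gives 1. For instance at b = 0, a = 0:
  (b -> a): 0 ≤ 0, so result = 1
  (a -> b): 0 ≤ 0, so result = 1
  ((b -> a) \/ (a -> b)) = max(1, 1) = 1
All 36 assignments give value 1 — the formula is a G_6-tautology.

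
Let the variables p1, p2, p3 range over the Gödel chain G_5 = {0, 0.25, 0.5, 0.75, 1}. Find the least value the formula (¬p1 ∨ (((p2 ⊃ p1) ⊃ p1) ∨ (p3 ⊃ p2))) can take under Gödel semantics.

The minimum is attained at p1 = 0.25, p2 = 0, p3 = 0.25:
  ¬p1: Gödel ¬ of 0.25 = 0 (operand ≠ 0)
  (p2 ⊃ p1): 0 ≤ 0.25, so result = 1
  ((p2 ⊃ p1) ⊃ p1): 1 > 0.25, so result = 0.25
  (p3 ⊃ p2): 0.25 > 0, so result = 0
  (((p2 ⊃ p1) ⊃ p1) ∨ (p3 ⊃ p2)) = max(0.25, 0) = 0.25
  (¬p1 ∨ (((p2 ⊃ p1) ⊃ p1) ∨ (p3 ⊃ p2))) = max(0, 0.25) = 0.25
Checking all 125 assignments confirms none give a value below 0.25.

0.25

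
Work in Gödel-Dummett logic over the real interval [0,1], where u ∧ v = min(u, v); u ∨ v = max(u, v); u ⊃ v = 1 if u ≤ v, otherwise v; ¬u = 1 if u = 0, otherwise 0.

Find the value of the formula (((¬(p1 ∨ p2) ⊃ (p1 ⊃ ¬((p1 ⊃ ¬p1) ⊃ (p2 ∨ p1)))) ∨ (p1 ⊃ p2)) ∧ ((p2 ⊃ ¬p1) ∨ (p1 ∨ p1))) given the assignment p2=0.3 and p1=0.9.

(p1 ∨ p2) = max(0.9, 0.3) = 0.9
¬(p1 ∨ p2): Gödel ¬ of 0.9 = 0 (operand ≠ 0)
¬p1: Gödel ¬ of 0.9 = 0 (operand ≠ 0)
(p1 ⊃ ¬p1): 0.9 > 0, so result = 0
(p2 ∨ p1) = max(0.3, 0.9) = 0.9
((p1 ⊃ ¬p1) ⊃ (p2 ∨ p1)): 0 ≤ 0.9, so result = 1
¬((p1 ⊃ ¬p1) ⊃ (p2 ∨ p1)): Gödel ¬ of 1 = 0 (operand ≠ 0)
(p1 ⊃ ¬((p1 ⊃ ¬p1) ⊃ (p2 ∨ p1))): 0.9 > 0, so result = 0
(¬(p1 ∨ p2) ⊃ (p1 ⊃ ¬((p1 ⊃ ¬p1) ⊃ (p2 ∨ p1)))): 0 ≤ 0, so result = 1
(p1 ⊃ p2): 0.9 > 0.3, so result = 0.3
((¬(p1 ∨ p2) ⊃ (p1 ⊃ ¬((p1 ⊃ ¬p1) ⊃ (p2 ∨ p1)))) ∨ (p1 ⊃ p2)) = max(1, 0.3) = 1
¬p1: Gödel ¬ of 0.9 = 0 (operand ≠ 0)
(p2 ⊃ ¬p1): 0.3 > 0, so result = 0
(p1 ∨ p1) = max(0.9, 0.9) = 0.9
((p2 ⊃ ¬p1) ∨ (p1 ∨ p1)) = max(0, 0.9) = 0.9
(((¬(p1 ∨ p2) ⊃ (p1 ⊃ ¬((p1 ⊃ ¬p1) ⊃ (p2 ∨ p1)))) ∨ (p1 ⊃ p2)) ∧ ((p2 ⊃ ¬p1) ∨ (p1 ∨ p1))) = min(1, 0.9) = 0.9

0.90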